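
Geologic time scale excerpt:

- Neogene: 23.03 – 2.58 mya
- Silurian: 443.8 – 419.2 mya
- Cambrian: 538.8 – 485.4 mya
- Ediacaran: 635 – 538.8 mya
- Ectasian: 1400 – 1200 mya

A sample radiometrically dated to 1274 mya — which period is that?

Ectasian

1274 Ma lies between 1400 and 1200 Ma, so it falls in the Ectasian.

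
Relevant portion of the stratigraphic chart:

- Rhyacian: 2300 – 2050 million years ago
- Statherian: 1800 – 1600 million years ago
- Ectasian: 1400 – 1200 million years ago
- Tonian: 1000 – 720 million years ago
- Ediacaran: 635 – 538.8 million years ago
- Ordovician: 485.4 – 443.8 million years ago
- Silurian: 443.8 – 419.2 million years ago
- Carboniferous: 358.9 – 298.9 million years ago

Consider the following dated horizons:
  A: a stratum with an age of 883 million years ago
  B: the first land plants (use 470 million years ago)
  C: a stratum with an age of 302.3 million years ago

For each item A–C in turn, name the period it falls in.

A — Tonian; B — Ordovician; C — Carboniferous

Match each age against the start–end ranges in the excerpt: A = 883 Ma → Tonian (1000–720); B = 470 Ma → Ordovician (485.4–443.8); C = 302.3 Ma → Carboniferous (358.9–298.9).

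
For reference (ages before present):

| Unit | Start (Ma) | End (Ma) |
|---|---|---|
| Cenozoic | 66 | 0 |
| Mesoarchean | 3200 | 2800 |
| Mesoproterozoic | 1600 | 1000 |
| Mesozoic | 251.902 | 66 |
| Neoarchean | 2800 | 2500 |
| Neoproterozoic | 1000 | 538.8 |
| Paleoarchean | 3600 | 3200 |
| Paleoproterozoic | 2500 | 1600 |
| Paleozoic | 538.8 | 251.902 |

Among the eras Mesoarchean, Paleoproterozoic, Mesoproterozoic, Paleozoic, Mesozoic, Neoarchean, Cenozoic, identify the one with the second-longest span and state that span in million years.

Mesoproterozoic, 600 million years

Durations: Mesoarchean 400; Paleoproterozoic 900; Mesoproterozoic 600; Paleozoic 286.898; Mesozoic 185.902; Neoarchean 300; Cenozoic 66 Myr.
Sorted longest-first: Paleoproterozoic (900), Mesoproterozoic (600), Mesoarchean (400), Neoarchean (300), Paleozoic (286.898), Mesozoic (185.902), Cenozoic (66).
The second longest is Mesoproterozoic at 600 Myr.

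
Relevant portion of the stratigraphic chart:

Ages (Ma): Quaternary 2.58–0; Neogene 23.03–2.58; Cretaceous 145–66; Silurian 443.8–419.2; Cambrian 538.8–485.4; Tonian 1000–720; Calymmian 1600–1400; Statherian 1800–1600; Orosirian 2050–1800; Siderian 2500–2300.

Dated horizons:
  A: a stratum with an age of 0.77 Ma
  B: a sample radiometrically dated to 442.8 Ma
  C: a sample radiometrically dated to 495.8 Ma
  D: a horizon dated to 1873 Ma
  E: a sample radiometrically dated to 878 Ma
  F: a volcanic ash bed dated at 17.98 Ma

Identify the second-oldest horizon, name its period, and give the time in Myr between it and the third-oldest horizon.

E, in the Tonian; 382.2 million years to C

Larger Ma means older, so oldest first: D 1873 > E 878 > C 495.8 > B 442.8 > F 17.98 > A 0.77.
Counting 2 along gives E (878 Ma); the excerpt puts that inside the Tonian, 1000–720 Ma.
Next in line is C (495.8 Ma), and 878 − 495.8 = 382.2 Myr.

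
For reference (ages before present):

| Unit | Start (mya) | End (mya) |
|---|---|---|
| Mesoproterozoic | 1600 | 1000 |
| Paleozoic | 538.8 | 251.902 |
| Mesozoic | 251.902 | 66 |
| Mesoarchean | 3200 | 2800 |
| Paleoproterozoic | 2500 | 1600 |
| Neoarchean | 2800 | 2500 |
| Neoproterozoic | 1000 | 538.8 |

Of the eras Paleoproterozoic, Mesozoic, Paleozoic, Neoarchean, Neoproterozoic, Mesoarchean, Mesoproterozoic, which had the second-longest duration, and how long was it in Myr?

Mesoproterozoic, 600 million years

Durations: Paleoproterozoic 900; Mesozoic 185.902; Paleozoic 286.898; Neoarchean 300; Neoproterozoic 461.2; Mesoarchean 400; Mesoproterozoic 600 Myr.
Sorted longest-first: Paleoproterozoic (900), Mesoproterozoic (600), Neoproterozoic (461.2), Mesoarchean (400), Neoarchean (300), Paleozoic (286.898), Mesozoic (185.902).
The second longest is Mesoproterozoic at 600 Myr.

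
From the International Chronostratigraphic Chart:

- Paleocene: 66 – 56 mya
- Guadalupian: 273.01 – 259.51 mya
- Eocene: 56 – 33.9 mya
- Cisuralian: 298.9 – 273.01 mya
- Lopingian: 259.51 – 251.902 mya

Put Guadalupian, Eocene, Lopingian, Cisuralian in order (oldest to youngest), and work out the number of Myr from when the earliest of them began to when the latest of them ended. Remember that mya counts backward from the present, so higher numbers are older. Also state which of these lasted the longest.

From the excerpt: Guadalupian 273.01–259.51; Eocene 56–33.9; Lopingian 259.51–251.902; Cisuralian 298.9–273.01 (Ma).
Larger Ma is earlier, so the oldest is Cisuralian and the youngest is Eocene; oldest to youngest: Cisuralian, Guadalupian, Lopingian, Eocene.
Oldest start 298.9 minus youngest end 33.9 gives 265 Myr overall.
Individual lengths (start − end): Eocene 22.1; Guadalupian 13.5; Cisuralian 25.89; Lopingian 7.608. The largest is Cisuralian at 25.89 Myr.

Cisuralian → Guadalupian → Lopingian → Eocene; total span 265 Myr; longest is Cisuralian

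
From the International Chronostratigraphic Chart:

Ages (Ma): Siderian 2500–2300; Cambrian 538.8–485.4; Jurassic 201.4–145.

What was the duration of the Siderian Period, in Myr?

200 million years

2500 − 2300 = 200 million years.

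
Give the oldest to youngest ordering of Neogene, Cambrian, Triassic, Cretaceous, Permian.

Era membership (oldest first within each) — Paleozoic: Cambrian, Permian; Mesozoic: Triassic, Cretaceous; Cenozoic: Neogene. Paleozoic precedes Mesozoic, which precedes Cenozoic. Concatenating the groups in that era order gives oldest to youngest directly.

Cambrian → Permian → Triassic → Cretaceous → Neogene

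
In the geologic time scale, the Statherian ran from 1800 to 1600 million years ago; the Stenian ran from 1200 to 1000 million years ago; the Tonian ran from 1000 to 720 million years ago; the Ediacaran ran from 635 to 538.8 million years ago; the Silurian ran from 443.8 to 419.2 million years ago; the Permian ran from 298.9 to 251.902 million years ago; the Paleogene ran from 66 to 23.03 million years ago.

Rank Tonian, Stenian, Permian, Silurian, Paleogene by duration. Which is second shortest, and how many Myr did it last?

Paleogene, 42.97 million years

Start − end for each: Tonian 1000 − 720 = 280; Stenian 1200 − 1000 = 200; Permian 298.9 − 251.902 = 46.998; Silurian 443.8 − 419.2 = 24.6; Paleogene 66 − 23.03 = 42.97.
Ranking these from shortest: Silurian < Paleogene < Permian < Stenian < Tonian.
Position 2 in that ranking is Paleogene, which lasted 42.97 Myr.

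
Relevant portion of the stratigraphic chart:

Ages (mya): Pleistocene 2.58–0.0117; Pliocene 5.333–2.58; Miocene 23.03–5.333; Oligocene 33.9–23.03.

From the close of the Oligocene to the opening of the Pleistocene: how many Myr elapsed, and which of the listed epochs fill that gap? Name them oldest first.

20.45 million years; Miocene, Pliocene

The Oligocene closes at 23.03 Ma and the Pleistocene opens at 2.58 Ma, so the interval is 23.03 − 2.58 = 20.45 Myr.
An epoch fits inside if it starts at or after 23.03 Ma and ends at or before 2.58 Ma; oldest first that gives Miocene, Pliocene.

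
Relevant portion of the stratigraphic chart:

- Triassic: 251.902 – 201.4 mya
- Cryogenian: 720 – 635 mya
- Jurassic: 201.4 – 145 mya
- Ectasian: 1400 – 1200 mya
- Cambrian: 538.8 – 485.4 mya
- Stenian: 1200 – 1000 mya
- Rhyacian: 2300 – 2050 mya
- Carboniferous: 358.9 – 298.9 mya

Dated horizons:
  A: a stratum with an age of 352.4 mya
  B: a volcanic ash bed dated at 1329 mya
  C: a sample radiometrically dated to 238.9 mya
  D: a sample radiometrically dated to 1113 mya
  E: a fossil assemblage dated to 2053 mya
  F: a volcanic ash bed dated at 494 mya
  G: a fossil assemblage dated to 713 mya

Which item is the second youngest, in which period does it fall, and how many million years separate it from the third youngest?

Sorted youngest-first by Ma: C (238.9), A (352.4), F (494), G (713), D (1113), B (1329), E (2053).
The second youngest is A at 352.4 Ma, which lies in 358.9–298.9 Ma: the Carboniferous.
The third youngest is F at 494 Ma; separation = |352.4 − 494| = 141.6 Myr.

A, in the Carboniferous; 141.6 million years to F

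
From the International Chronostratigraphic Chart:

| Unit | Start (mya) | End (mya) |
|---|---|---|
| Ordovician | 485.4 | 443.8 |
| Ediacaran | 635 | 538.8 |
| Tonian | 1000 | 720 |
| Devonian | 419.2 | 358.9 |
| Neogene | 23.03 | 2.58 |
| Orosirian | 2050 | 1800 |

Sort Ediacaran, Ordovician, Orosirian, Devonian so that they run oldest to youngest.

The oldest of these is Orosirian (starts 2050 Ma) and the youngest is Devonian (ends 358.9 Ma).
In between, by decreasing start age: Ediacaran (635), Ordovician (485.4).

Orosirian, Ediacaran, Ordovician, Devonian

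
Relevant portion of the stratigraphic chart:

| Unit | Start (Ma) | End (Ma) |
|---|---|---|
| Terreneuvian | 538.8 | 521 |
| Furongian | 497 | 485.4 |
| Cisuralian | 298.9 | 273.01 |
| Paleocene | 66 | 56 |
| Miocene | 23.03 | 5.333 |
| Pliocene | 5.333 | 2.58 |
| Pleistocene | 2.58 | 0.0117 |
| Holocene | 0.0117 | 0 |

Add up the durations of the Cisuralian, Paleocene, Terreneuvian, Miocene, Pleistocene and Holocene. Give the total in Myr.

73.967 million years

Duration is start − end for each: (298.9 − 273.01) + (66 − 56) + (538.8 − 521) + (23.03 − 5.333) + (2.58 − 0.0117) + (0.0117 − 0).
That is 25.89 + 10 + 17.8 + 17.697 + 2.5683 + 0.0117, which totals 73.967 million years.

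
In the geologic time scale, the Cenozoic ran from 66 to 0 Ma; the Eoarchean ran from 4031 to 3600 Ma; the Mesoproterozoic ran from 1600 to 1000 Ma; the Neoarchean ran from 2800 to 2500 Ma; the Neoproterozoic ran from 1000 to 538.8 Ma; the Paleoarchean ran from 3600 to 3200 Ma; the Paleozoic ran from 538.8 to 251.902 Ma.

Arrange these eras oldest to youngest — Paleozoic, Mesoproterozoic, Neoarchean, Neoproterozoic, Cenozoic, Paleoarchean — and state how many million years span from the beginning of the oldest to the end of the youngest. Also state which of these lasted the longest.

Paleoarchean, Neoarchean, Mesoproterozoic, Neoproterozoic, Paleozoic, Cenozoic; total span 3600 Myr; longest is Mesoproterozoic

Start ages (Ma): Paleoarchean 3600, Neoarchean 2800, Mesoproterozoic 1600, Neoproterozoic 1000, Paleozoic 538.8, Cenozoic 66.
Ordered oldest to youngest: Paleoarchean, Neoarchean, Mesoproterozoic, Neoproterozoic, Paleozoic, Cenozoic.
Span = 3600 − 0 = 3600 Myr.
Durations: Mesoproterozoic 600, Paleozoic 286.898, Neoarchean 300, Cenozoic 66, Neoproterozoic 461.2, Paleoarchean 400 → longest is Mesoproterozoic (600 Myr).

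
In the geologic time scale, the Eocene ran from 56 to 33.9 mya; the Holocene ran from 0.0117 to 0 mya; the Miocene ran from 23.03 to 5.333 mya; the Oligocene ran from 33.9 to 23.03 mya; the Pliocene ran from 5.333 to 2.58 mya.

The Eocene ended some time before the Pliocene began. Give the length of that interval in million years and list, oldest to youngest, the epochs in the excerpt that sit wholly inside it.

The Eocene closes at 33.9 Ma and the Pliocene opens at 5.333 Ma, so the interval is 33.9 − 5.333 = 28.567 Myr.
An epoch fits inside if it starts at or after 33.9 Ma and ends at or before 5.333 Ma; oldest first that gives Oligocene, Miocene.

28.567 million years; Oligocene, Miocene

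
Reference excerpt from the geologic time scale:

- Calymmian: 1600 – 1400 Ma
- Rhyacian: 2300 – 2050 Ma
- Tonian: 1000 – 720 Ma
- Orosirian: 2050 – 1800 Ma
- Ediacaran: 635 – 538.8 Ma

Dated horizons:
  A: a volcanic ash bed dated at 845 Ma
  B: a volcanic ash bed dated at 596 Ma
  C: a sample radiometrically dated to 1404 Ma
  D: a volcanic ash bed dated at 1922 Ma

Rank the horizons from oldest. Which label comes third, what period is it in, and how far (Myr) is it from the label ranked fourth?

A, in the Tonian; 249 million years to B

Sorted oldest-first by Ma: D (1922), C (1404), A (845), B (596).
The third oldest is A at 845 Ma, which lies in 1000–720 Ma: the Tonian.
The fourth oldest is B at 596 Ma; separation = |845 − 596| = 249 Myr.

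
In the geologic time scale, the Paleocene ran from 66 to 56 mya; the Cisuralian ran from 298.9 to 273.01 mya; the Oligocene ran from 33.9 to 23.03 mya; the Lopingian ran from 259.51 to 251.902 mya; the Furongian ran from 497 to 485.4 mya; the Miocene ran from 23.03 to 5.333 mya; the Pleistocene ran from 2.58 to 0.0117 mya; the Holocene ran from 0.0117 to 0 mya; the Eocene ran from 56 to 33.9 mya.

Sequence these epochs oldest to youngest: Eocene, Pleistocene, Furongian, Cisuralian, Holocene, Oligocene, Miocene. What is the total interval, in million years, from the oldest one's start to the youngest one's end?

Furongian, Cisuralian, Eocene, Oligocene, Miocene, Pleistocene, Holocene; total span 497 Myr

From the excerpt: Eocene 56–33.9; Pleistocene 2.58–0.0117; Furongian 497–485.4; Cisuralian 298.9–273.01; Holocene 0.0117–0; Oligocene 33.9–23.03; Miocene 23.03–5.333 (Ma).
Larger Ma is earlier, so the oldest is Furongian and the youngest is Holocene; oldest to youngest: Furongian, Cisuralian, Eocene, Oligocene, Miocene, Pleistocene, Holocene.
Oldest start 497 minus youngest end 0 gives 497 Myr overall.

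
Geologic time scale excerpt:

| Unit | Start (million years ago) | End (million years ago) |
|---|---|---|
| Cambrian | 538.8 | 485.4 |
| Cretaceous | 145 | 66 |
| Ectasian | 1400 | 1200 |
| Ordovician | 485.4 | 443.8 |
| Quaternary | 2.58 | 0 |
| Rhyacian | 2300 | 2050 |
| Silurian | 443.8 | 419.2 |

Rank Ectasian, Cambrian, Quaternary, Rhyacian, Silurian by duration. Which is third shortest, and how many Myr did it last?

Cambrian, 53.4 million years

Start − end for each: Ectasian 1400 − 1200 = 200; Cambrian 538.8 − 485.4 = 53.4; Quaternary 2.58 − 0 = 2.58; Rhyacian 2300 − 2050 = 250; Silurian 443.8 − 419.2 = 24.6.
Ranking these from shortest: Quaternary < Silurian < Cambrian < Ectasian < Rhyacian.
Position 3 in that ranking is Cambrian, which lasted 53.4 Myr.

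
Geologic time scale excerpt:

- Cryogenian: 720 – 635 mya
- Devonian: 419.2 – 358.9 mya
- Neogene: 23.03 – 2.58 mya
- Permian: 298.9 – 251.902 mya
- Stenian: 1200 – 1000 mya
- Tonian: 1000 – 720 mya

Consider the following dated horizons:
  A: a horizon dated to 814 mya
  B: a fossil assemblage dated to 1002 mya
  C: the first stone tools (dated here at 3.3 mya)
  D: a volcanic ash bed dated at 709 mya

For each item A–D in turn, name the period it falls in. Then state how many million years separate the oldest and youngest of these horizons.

A: 814 Ma lies in 1000–720 Ma, so Tonian.
B: 1002 Ma lies in 1200–1000 Ma, so Stenian.
C: 3.3 Ma lies in 23.03–2.58 Ma, so Neogene.
D: 709 Ma lies in 720–635 Ma, so Cryogenian.
Oldest = 1002 Ma, youngest = 3.3 Ma → span 998.7 Myr.

A — Tonian; B — Stenian; C — Neogene; D — Cryogenian; span 998.7 million years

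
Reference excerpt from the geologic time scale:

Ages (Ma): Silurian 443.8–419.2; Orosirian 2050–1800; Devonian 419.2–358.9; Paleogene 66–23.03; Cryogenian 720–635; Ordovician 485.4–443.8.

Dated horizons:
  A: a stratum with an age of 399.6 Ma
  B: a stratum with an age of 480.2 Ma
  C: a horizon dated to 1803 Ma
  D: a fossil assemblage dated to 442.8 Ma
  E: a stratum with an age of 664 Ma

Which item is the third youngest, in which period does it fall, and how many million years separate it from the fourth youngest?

Smaller Ma means younger, so youngest first: A 399.6 < D 442.8 < B 480.2 < E 664 < C 1803.
Counting 3 along gives B (480.2 Ma); the excerpt puts that inside the Ordovician, 485.4–443.8 Ma.
Next in line is E (664 Ma), and 664 − 480.2 = 183.8 Myr.

B, in the Ordovician; 183.8 million years to E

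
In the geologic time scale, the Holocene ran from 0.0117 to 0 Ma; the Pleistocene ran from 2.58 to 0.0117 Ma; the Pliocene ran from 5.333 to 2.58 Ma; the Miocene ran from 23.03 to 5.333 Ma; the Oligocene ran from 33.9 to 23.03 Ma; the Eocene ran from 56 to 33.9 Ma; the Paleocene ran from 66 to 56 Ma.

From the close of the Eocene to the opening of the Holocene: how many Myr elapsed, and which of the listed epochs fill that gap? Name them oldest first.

The Eocene closes at 33.9 Ma and the Holocene opens at 0.0117 Ma, so the interval is 33.9 − 0.0117 = 33.8883 Myr.
An epoch fits inside if it starts at or after 33.9 Ma and ends at or before 0.0117 Ma; oldest first that gives Oligocene, Miocene, Pliocene, Pleistocene.

33.8883 million years; Oligocene, Miocene, Pliocene, Pleistocene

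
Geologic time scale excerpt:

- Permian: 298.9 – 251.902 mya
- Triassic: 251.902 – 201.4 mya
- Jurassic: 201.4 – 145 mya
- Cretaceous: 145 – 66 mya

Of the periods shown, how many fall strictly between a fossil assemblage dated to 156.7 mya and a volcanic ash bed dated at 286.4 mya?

286.4 Ma sits inside the Permian (298.9–251.902) and 156.7 Ma inside the Jurassic (201.4–145); neither of those is wholly between the two dates.
The listed periods lying completely between them are Triassic — 1 in all.

1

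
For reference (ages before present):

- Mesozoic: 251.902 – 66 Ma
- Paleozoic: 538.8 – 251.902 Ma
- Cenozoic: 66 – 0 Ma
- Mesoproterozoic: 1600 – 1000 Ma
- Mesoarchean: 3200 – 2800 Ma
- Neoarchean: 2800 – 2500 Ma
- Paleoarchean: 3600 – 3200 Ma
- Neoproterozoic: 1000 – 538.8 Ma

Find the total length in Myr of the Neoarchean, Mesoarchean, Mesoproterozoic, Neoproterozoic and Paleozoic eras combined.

Duration is start − end for each: (2800 − 2500) + (3200 − 2800) + (1600 − 1000) + (1000 − 538.8) + (538.8 − 251.902).
That is 300 + 400 + 600 + 461.2 + 286.898, which totals 2048.098 million years.

2048.098 million years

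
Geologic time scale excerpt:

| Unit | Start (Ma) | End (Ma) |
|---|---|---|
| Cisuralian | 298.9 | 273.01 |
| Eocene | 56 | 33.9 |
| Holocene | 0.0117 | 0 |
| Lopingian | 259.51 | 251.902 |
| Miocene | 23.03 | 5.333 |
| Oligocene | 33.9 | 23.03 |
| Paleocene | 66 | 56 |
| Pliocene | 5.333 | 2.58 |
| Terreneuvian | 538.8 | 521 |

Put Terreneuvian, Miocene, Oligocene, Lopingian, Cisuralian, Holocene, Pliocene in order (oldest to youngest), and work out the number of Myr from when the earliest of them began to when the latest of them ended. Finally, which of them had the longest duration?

Start ages (Ma): Terreneuvian 538.8, Cisuralian 298.9, Lopingian 259.51, Oligocene 33.9, Miocene 23.03, Pliocene 5.333, Holocene 0.0117.
Ordered oldest to youngest: Terreneuvian, Cisuralian, Lopingian, Oligocene, Miocene, Pliocene, Holocene.
Span = 538.8 − 0 = 538.8 Myr.
Durations: Cisuralian 25.89, Terreneuvian 17.8, Lopingian 7.608, Pliocene 2.753, Holocene 0.0117, Oligocene 10.87, Miocene 17.697 → longest is Cisuralian (25.89 Myr).

Terreneuvian, Cisuralian, Lopingian, Oligocene, Miocene, Pliocene, Holocene; total span 538.8 Myr; longest is Cisuralian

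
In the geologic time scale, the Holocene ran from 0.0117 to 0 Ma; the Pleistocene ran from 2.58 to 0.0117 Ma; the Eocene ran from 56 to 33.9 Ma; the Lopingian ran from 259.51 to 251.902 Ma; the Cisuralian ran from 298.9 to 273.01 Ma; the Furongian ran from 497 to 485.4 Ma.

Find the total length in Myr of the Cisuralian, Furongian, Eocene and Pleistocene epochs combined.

62.1583 million years

Each duration: Cisuralian = 25.89; Furongian = 11.6; Eocene = 22.1; Pleistocene = 2.5683.
Sum: 25.89 + 11.6 + 22.1 + 2.5683 = 62.1583 Myr.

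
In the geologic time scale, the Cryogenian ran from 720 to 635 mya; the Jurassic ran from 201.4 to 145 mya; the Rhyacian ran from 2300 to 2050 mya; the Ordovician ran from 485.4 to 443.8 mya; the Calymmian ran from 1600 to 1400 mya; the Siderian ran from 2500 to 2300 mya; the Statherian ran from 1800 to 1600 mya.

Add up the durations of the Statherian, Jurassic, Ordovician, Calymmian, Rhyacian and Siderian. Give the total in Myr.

948 million years

Duration is start − end for each: (1800 − 1600) + (201.4 − 145) + (485.4 − 443.8) + (1600 − 1400) + (2300 − 2050) + (2500 − 2300).
That is 200 + 56.4 + 41.6 + 200 + 250 + 200, which totals 948 million years.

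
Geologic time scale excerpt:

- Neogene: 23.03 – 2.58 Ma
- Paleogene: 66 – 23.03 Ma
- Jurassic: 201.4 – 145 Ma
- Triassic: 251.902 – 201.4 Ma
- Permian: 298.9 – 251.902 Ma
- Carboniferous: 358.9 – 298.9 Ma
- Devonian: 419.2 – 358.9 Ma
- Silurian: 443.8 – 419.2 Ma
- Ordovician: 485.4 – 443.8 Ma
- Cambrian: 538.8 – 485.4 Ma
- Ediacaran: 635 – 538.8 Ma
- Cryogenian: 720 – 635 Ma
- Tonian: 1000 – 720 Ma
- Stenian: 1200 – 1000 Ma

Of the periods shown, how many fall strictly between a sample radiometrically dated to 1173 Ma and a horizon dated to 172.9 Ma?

1173 Ma sits inside the Stenian (1200–1000) and 172.9 Ma inside the Jurassic (201.4–145); neither of those is wholly between the two dates.
The listed periods lying completely between them are Tonian, Cryogenian, Ediacaran, Cambrian, Ordovician, Silurian, Devonian, Carboniferous, Permian, Triassic — 10 in all.

10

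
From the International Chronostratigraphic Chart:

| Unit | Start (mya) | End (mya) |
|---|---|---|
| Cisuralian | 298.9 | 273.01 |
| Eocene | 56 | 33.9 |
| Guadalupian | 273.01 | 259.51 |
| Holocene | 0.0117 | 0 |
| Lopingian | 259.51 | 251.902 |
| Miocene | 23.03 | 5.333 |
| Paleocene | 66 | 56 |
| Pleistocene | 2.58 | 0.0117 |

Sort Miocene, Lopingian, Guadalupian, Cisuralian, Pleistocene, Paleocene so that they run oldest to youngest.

Cisuralian, Guadalupian, Lopingian, Paleocene, Miocene, Pleistocene

Sorting by start age (descending Ma, since larger Ma = older): Cisuralian start 298.9, Guadalupian start 273.01, Lopingian start 259.51, Paleocene start 66, Miocene start 23.03, Pleistocene start 2.58.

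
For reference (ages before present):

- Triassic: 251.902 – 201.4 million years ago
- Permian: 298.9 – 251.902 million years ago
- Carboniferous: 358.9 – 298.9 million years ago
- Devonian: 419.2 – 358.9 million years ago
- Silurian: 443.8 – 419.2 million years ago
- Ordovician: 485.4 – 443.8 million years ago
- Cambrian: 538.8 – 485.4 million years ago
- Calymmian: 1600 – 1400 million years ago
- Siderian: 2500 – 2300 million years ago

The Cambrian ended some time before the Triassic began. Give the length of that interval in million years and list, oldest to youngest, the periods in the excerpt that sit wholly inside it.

End of Cambrian = 485.4 Ma; start of Triassic = 251.902 Ma.
Gap = 485.4 − 251.902 = 233.498 Myr.
Periods wholly inside 485.4–251.902 Ma: Ordovician (485.4–443.8), Silurian (443.8–419.2), Devonian (419.2–358.9), Carboniferous (358.9–298.9), Permian (298.9–251.902).

233.498 million years; Ordovician, Silurian, Devonian, Carboniferous, Permian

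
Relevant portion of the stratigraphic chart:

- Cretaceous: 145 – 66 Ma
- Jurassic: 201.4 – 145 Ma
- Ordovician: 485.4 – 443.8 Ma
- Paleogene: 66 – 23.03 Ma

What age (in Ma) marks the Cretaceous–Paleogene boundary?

The Cretaceous ends and the Paleogene begins at 66 Ma.

66 Ma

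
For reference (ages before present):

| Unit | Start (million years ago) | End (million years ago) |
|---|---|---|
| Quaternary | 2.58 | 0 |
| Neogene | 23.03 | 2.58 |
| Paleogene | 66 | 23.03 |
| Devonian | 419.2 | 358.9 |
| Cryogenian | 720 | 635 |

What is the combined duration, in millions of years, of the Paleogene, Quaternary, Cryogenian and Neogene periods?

151 million years

Duration is start − end for each: (66 − 23.03) + (2.58 − 0) + (720 − 635) + (23.03 − 2.58).
That is 42.97 + 2.58 + 85 + 20.45, which totals 151 million years.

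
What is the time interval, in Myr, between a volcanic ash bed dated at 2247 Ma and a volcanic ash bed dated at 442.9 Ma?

1804.1 million years

2247 − 442.9 = 1804.1 million years.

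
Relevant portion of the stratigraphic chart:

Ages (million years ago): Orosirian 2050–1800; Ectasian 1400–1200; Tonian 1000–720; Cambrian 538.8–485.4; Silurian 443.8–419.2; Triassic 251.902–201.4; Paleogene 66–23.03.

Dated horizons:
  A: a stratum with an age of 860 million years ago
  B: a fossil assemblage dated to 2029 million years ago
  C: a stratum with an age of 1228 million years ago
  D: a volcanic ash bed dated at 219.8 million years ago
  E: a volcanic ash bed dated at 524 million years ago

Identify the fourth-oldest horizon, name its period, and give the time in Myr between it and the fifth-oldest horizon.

E, in the Cambrian; 304.2 million years to D

Sorted oldest-first by Ma: B (2029), C (1228), A (860), E (524), D (219.8).
The fourth oldest is E at 524 Ma, which lies in 538.8–485.4 Ma: the Cambrian.
The fifth oldest is D at 219.8 Ma; separation = |524 − 219.8| = 304.2 Myr.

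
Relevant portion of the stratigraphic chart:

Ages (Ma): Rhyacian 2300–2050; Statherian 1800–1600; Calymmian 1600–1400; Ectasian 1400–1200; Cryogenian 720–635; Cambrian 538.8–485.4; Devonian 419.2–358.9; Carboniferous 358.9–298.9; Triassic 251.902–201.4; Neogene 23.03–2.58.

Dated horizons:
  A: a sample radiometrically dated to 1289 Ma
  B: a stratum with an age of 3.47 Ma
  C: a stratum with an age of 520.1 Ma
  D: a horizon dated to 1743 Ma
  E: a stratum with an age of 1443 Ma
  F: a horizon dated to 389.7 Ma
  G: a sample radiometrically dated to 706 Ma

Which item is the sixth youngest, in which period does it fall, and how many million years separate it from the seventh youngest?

E, in the Calymmian; 300 million years to D

Smaller Ma means younger, so youngest first: B 3.47 < F 389.7 < C 520.1 < G 706 < A 1289 < E 1443 < D 1743.
Counting 6 along gives E (1443 Ma); the excerpt puts that inside the Calymmian, 1600–1400 Ma.
Next in line is D (1743 Ma), and 1743 − 1443 = 300 Myr.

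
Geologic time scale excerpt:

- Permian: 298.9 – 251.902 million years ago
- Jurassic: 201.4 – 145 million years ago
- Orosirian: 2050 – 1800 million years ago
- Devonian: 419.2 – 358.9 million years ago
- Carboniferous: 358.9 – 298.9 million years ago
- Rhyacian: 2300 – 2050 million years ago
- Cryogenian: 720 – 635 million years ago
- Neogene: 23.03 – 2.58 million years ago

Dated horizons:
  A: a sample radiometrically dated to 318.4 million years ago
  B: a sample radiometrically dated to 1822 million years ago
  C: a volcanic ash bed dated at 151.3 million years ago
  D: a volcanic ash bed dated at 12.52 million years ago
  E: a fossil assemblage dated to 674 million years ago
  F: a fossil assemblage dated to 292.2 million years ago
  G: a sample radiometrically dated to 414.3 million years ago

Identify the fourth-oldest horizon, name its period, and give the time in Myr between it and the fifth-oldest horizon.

Larger Ma means older, so oldest first: B 1822 > E 674 > G 414.3 > A 318.4 > F 292.2 > C 151.3 > D 12.52.
Counting 4 along gives A (318.4 Ma); the excerpt puts that inside the Carboniferous, 358.9–298.9 Ma.
Next in line is F (292.2 Ma), and 318.4 − 292.2 = 26.2 Myr.

A, in the Carboniferous; 26.2 million years to F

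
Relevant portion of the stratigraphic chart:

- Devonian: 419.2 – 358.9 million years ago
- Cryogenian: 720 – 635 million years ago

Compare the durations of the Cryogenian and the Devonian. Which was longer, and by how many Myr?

Cryogenian: 720 − 635 = 85 Myr.
Devonian: 419.2 − 358.9 = 60.3 Myr.
Difference: 85 − 60.3 = 24.7 Myr, so the Cryogenian was longer.

Cryogenian, by 24.7 million years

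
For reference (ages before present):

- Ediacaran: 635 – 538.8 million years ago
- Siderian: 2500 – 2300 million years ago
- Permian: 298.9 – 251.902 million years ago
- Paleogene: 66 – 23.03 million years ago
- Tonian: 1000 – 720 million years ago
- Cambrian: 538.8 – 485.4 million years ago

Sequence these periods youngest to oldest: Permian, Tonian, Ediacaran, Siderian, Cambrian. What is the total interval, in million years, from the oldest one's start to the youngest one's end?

Permian, Cambrian, Ediacaran, Tonian, Siderian; total span 2248.098 Myr

Start ages (Ma): Siderian 2500, Tonian 1000, Ediacaran 635, Cambrian 538.8, Permian 298.9.
Ordered youngest to oldest: Permian, Cambrian, Ediacaran, Tonian, Siderian.
Span = 2500 − 251.902 = 2248.098 Myr.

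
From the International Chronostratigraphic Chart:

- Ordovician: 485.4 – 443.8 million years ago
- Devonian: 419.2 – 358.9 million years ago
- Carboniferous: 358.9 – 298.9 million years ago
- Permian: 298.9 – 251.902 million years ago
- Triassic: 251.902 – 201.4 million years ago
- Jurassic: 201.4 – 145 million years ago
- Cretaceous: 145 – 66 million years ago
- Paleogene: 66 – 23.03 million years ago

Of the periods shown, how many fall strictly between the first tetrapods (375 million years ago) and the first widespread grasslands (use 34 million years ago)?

5

The older date is 375 Ma and the younger is 34 Ma.
Periods with start < 375 and end > 34 Ma: Carboniferous (358.9–298.9), Permian (298.9–251.902), Triassic (251.902–201.4), Jurassic (201.4–145), Cretaceous (145–66).
That is 5 complete periods.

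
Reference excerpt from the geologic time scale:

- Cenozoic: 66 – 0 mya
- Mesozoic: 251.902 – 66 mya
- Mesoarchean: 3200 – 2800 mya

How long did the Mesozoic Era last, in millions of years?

185.902 million years

251.902 − 66 = 185.902 million years.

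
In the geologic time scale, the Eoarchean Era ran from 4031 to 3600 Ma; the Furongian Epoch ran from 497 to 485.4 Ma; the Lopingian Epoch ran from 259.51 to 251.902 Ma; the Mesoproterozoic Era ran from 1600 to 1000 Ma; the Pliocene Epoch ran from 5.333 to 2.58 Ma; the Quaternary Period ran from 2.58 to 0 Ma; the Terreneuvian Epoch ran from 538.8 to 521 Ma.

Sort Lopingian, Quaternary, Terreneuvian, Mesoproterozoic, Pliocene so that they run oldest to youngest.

Sorting by start age (descending Ma, since larger Ma = older): Mesoproterozoic start 1600, Terreneuvian start 538.8, Lopingian start 259.51, Pliocene start 5.333, Quaternary start 2.58.

Mesoproterozoic → Terreneuvian → Lopingian → Pliocene → Quaternary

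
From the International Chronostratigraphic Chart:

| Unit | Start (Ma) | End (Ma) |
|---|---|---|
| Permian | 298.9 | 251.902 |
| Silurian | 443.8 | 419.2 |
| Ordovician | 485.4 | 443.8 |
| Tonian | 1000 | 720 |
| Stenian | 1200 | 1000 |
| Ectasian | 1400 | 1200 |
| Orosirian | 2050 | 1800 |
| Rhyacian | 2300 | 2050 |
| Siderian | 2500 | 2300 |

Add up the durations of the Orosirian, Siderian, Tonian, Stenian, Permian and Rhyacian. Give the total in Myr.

Each duration: Orosirian = 250; Siderian = 200; Tonian = 280; Stenian = 200; Permian = 46.998; Rhyacian = 250.
Sum: 250 + 200 + 280 + 200 + 46.998 + 250 = 1226.998 Myr.

1226.998 million years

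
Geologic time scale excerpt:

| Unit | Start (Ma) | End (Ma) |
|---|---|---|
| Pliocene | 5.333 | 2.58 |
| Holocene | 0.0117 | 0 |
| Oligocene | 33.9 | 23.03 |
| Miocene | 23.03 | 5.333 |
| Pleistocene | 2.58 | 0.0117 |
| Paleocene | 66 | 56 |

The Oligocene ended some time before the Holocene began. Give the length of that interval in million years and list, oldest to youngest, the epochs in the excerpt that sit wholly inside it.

23.0183 million years; Miocene, Pliocene, Pleistocene

End of Oligocene = 23.03 Ma; start of Holocene = 0.0117 Ma.
Gap = 23.03 − 0.0117 = 23.0183 Myr.
Epochs wholly inside 23.03–0.0117 Ma: Miocene (23.03–5.333), Pliocene (5.333–2.58), Pleistocene (2.58–0.0117).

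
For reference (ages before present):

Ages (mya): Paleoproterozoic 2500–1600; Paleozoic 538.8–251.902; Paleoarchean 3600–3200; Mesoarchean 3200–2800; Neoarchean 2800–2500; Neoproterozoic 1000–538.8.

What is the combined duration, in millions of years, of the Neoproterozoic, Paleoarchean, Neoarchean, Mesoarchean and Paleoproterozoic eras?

Duration is start − end for each: (1000 − 538.8) + (3600 − 3200) + (2800 − 2500) + (3200 − 2800) + (2500 − 1600).
That is 461.2 + 400 + 300 + 400 + 900, which totals 2461.2 million years.

2461.2 million years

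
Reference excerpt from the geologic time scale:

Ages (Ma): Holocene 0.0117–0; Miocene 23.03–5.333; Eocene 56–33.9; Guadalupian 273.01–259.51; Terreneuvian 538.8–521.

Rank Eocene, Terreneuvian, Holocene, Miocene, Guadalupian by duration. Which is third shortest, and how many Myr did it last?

Durations: Eocene 22.1; Terreneuvian 17.8; Holocene 0.0117; Miocene 17.697; Guadalupian 13.5 Myr.
Sorted shortest-first: Holocene (0.0117), Guadalupian (13.5), Miocene (17.697), Terreneuvian (17.8), Eocene (22.1).
The third shortest is Miocene at 17.697 Myr.

Miocene, 17.697 million years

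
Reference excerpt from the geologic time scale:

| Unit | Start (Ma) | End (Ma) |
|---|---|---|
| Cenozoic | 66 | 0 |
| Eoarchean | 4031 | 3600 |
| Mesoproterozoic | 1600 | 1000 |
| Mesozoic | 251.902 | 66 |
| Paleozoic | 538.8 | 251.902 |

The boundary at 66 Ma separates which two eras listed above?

Mesozoic and Cenozoic

The Mesozoic ends at 66 Ma and the Cenozoic begins at 66 Ma, so they share that boundary.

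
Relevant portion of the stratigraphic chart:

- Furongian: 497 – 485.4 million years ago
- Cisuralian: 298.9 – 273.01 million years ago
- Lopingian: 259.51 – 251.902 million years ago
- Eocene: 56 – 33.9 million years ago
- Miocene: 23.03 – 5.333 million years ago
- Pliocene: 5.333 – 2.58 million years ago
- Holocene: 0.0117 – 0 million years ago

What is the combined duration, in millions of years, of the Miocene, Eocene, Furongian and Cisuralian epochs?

77.287 million years

Each duration: Miocene = 17.697; Eocene = 22.1; Furongian = 11.6; Cisuralian = 25.89.
Sum: 17.697 + 22.1 + 11.6 + 25.89 = 77.287 Myr.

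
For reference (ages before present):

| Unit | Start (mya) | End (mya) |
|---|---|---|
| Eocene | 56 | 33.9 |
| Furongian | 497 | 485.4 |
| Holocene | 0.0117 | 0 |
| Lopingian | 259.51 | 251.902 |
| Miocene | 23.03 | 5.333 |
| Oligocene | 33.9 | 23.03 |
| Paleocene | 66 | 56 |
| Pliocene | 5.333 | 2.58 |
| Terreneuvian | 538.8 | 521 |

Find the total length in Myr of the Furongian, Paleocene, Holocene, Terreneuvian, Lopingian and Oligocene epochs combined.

Each duration: Furongian = 11.6; Paleocene = 10; Holocene = 0.0117; Terreneuvian = 17.8; Lopingian = 7.608; Oligocene = 10.87.
Sum: 11.6 + 10 + 0.0117 + 17.8 + 7.608 + 10.87 = 57.8897 Myr.

57.8897 million years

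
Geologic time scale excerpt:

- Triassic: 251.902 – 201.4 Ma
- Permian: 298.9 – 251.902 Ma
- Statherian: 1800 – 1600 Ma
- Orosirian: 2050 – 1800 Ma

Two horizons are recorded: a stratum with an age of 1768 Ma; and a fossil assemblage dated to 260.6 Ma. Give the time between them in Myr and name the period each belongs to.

1507.4 million years apart; the first in the Statherian, the second in the Permian

Elapsed time: 1768 − 260.6 = 1507.4 Myr.
1768 Ma lies within 1800–1600 Ma: Statherian.
260.6 Ma lies within 298.9–251.902 Ma: Permian.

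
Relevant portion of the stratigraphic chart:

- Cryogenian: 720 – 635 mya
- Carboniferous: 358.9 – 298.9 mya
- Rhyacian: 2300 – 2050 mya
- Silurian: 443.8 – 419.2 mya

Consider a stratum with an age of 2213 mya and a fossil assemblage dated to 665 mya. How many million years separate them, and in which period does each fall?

Elapsed time: 2213 − 665 = 1548 Myr.
2213 Ma lies within 2300–2050 Ma: Rhyacian.
665 Ma lies within 720–635 Ma: Cryogenian.

1548 million years apart; the first in the Rhyacian, the second in the Cryogenian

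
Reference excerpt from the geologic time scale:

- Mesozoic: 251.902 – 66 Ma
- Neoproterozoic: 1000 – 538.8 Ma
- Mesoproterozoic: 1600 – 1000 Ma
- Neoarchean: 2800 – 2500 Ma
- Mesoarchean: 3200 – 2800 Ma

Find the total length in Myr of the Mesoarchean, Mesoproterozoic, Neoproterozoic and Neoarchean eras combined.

Duration is start − end for each: (3200 − 2800) + (1600 − 1000) + (1000 − 538.8) + (2800 − 2500).
That is 400 + 600 + 461.2 + 300, which totals 1761.2 million years.

1761.2 million years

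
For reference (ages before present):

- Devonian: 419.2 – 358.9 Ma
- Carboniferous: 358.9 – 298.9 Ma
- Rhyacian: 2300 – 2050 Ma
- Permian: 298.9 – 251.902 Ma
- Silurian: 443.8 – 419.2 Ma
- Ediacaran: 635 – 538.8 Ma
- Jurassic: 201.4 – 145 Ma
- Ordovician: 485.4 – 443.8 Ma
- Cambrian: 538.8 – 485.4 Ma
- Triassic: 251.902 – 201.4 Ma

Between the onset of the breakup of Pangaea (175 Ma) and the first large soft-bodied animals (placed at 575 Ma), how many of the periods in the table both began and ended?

The older date is 575 Ma and the younger is 175 Ma.
Periods with start < 575 and end > 175 Ma: Cambrian (538.8–485.4), Ordovician (485.4–443.8), Silurian (443.8–419.2), Devonian (419.2–358.9), Carboniferous (358.9–298.9), Permian (298.9–251.902), Triassic (251.902–201.4).
That is 7 complete periods.

7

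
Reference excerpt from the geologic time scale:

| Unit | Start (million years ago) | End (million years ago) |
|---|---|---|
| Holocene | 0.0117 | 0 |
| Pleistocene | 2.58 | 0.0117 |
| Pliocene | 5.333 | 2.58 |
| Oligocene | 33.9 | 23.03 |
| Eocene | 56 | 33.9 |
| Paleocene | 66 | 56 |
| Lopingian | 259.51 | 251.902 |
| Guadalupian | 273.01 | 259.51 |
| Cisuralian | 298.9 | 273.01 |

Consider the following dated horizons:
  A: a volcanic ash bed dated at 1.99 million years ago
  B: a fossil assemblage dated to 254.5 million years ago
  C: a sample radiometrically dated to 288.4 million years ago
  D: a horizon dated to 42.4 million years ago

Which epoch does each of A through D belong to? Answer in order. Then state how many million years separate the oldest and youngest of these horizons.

A — Pleistocene; B — Lopingian; C — Cisuralian; D — Eocene; span 286.41 million years

Match each age against the start–end ranges in the excerpt: A = 1.99 Ma → Pleistocene (2.58–0.0117); B = 254.5 Ma → Lopingian (259.51–251.902); C = 288.4 Ma → Cisuralian (298.9–273.01); D = 42.4 Ma → Eocene (56–33.9).
The largest age is 288.4 Ma and the smallest is 1.99 Ma; their difference is 286.41 Myr.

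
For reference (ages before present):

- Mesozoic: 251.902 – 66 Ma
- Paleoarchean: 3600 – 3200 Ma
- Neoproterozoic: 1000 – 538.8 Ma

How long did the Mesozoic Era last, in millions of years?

185.902 million years

251.902 − 66 = 185.902 million years.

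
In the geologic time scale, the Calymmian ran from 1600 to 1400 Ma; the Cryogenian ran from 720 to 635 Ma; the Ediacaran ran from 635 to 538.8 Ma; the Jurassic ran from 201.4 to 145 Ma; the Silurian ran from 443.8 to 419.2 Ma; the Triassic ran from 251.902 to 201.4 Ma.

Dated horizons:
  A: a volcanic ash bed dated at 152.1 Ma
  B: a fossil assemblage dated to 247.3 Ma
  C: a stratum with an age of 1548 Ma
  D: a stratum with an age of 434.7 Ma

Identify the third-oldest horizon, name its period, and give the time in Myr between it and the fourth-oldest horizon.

B, in the Triassic; 95.2 million years to A

Larger Ma means older, so oldest first: C 1548 > D 434.7 > B 247.3 > A 152.1.
Counting 3 along gives B (247.3 Ma); the excerpt puts that inside the Triassic, 251.902–201.4 Ma.
Next in line is A (152.1 Ma), and 247.3 − 152.1 = 95.2 Myr.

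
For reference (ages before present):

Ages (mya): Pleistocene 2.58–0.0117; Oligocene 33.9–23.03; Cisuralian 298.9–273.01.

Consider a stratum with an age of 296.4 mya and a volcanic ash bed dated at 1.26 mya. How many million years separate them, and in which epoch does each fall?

Elapsed time: 296.4 − 1.26 = 295.14 Myr.
296.4 Ma lies within 298.9–273.01 Ma: Cisuralian.
1.26 Ma lies within 2.58–0.0117 Ma: Pleistocene.

295.14 million years apart; the first in the Cisuralian, the second in the Pleistocene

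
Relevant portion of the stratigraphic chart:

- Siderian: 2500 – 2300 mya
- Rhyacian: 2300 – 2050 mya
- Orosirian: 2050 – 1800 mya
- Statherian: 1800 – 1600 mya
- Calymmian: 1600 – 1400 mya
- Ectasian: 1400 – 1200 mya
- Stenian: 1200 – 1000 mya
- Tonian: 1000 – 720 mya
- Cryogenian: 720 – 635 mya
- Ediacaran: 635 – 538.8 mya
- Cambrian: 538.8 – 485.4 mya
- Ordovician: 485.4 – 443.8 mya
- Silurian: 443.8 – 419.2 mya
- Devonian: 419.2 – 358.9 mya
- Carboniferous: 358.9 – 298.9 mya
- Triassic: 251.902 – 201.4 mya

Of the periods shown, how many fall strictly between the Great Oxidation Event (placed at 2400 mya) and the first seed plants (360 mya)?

12

2400 Ma sits inside the Siderian (2500–2300) and 360 Ma inside the Devonian (419.2–358.9); neither of those is wholly between the two dates.
The listed periods lying completely between them are Rhyacian, Orosirian, Statherian, Calymmian, Ectasian, Stenian, Tonian, Cryogenian, Ediacaran, Cambrian, Ordovician, Silurian — 12 in all.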